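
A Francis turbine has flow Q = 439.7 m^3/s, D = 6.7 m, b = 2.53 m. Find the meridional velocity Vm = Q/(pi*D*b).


Vm = 439.7 / (pi * 6.7 * 2.53) = 8.2568 m/s


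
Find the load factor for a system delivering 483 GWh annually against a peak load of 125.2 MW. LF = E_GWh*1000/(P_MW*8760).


LF = 483 * 1000 / (125.2 * 8760) = 0.4404


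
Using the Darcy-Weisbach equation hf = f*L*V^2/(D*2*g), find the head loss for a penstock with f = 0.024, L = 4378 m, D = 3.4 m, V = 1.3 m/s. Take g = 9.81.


hf = 0.024 * 4378 * 1.3^2 / (3.4 * 2 * 9.81) = 2.6619 m


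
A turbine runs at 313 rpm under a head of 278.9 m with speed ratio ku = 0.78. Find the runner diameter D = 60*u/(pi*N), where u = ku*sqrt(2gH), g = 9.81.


u = 0.78 * sqrt(2*9.81*278.9) = 57.6990 m/s
D = 60 * 57.6990 / (pi * 313) = 3.5207 m


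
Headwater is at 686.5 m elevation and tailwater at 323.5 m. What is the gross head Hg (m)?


Hg = 686.5 - 323.5 = 363.0000 m


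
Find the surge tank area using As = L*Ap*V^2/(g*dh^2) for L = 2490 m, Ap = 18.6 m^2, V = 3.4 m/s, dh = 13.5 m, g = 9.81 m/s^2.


As = 2490 * 18.6 * 3.4^2 / (9.81 * 13.5^2) = 299.4564 m^2


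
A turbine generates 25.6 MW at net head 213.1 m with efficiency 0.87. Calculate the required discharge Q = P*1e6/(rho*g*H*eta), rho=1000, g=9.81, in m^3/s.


Q = 25.6 * 1e6 / (1000 * 9.81 * 213.1 * 0.87) = 14.0756 m^3/s


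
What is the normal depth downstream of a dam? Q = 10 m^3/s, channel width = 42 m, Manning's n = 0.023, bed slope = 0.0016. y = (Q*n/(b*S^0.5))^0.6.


y = (10 * 0.023 / (42 * 0.0016^0.5))^0.6 = 0.3033 m


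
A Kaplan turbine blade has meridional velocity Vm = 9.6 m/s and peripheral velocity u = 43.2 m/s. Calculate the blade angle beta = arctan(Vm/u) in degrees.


beta = arctan(9.6 / 43.2) = 12.5288 degrees


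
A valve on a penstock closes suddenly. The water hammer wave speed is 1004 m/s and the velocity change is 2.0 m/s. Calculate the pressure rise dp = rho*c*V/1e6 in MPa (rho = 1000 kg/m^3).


dp = 1000 * 1004 * 2.0 / 1e6 = 2.0080 MPa


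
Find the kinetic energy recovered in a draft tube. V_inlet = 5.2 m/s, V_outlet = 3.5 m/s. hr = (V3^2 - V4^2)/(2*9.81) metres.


hr = (5.2^2 - 3.5^2) / (2*9.81) = 0.7538 m


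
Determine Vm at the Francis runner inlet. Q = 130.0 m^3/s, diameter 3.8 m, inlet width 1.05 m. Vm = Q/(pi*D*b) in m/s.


Vm = 130.0 / (pi * 3.8 * 1.05) = 10.3710 m/s


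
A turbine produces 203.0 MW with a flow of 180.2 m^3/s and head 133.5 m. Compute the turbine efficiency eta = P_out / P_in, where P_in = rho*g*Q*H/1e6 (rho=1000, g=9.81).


P_in = 1000 * 9.81 * 180.2 * 133.5 / 1e6 = 235.9962 MW
eta = 203.0 / 235.9962 = 0.8602


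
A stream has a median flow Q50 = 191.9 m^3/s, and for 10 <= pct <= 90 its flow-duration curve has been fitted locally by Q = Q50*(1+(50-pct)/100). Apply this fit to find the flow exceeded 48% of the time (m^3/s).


Q = 191.9 * (1 + (50 - 48)/100) = 195.7380 m^3/s


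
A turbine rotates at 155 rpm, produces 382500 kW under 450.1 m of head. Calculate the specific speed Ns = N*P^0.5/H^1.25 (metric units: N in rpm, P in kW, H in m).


Ns = 155 * 382500^0.5 / 450.1^1.25 = 46.2393


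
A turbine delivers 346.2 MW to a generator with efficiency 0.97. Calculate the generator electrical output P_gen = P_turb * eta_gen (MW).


P_gen = 346.2 * 0.97 = 335.8140 MW


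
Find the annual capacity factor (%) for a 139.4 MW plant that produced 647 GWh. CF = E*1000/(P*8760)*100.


CF = 647 * 1000 / (139.4 * 8760) * 100 = 52.9831 %


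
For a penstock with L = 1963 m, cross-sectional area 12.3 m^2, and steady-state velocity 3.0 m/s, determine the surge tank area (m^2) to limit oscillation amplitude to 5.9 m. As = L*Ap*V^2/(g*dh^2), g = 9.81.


As = 1963 * 12.3 * 3.0^2 / (9.81 * 5.9^2) = 636.3483 m^2


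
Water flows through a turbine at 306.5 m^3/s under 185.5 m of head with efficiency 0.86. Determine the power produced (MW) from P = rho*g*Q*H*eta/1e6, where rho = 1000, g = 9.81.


P = 1000 * 9.81 * 306.5 * 185.5 * 0.86 / 1e6 = 479.6692 MW


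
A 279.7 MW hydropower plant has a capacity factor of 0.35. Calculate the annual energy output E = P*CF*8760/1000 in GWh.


E = 279.7 * 0.35 * 8760 / 1000 = 857.5602 GWh


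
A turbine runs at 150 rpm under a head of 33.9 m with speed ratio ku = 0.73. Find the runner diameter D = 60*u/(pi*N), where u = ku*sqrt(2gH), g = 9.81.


u = 0.73 * sqrt(2*9.81*33.9) = 18.8266 m/s
D = 60 * 18.8266 / (pi * 150) = 2.3971 m


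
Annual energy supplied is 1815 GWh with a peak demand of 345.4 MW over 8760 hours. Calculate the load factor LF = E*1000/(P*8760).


LF = 1815 * 1000 / (345.4 * 8760) = 0.5999


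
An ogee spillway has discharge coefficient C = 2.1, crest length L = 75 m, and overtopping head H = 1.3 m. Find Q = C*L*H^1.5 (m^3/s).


Q = 2.1 * 75 * 1.3^1.5 = 233.4509 m^3/s


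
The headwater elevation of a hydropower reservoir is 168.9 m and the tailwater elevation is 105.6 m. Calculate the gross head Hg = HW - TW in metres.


Hg = 168.9 - 105.6 = 63.3000 m


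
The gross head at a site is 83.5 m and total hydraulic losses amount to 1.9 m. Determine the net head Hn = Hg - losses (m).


Hn = 83.5 - 1.9 = 81.6000 m


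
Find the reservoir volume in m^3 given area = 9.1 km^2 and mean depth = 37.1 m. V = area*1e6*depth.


V = 9.1 * 1e6 * 37.1 = 3.3761e+08 m^3


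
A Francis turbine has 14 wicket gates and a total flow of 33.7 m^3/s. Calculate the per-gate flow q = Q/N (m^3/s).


q = 33.7 / 14 = 2.4071 m^3/s


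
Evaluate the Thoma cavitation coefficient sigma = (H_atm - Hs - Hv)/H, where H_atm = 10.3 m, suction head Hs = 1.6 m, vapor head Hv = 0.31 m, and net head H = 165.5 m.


sigma = (10.3 - 1.6 - 0.31) / 165.5 = 0.0507


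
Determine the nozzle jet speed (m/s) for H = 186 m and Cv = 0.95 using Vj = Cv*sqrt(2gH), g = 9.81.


Vj = 0.95 * sqrt(2*9.81*186) = 57.3891 m/s


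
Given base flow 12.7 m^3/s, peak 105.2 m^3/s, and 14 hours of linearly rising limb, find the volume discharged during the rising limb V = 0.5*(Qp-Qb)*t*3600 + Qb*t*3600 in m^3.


V = 0.5*(105.2 - 12.7)*14*3600 + 12.7*14*3600 = 2.9711e+06 m^3


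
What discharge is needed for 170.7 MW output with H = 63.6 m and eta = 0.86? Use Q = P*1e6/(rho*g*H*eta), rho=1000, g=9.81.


Q = 170.7 * 1e6 / (1000 * 9.81 * 63.6 * 0.86) = 318.1332 m^3/s


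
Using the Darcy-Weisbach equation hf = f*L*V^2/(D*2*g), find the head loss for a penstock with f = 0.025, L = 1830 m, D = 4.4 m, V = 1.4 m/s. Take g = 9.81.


hf = 0.025 * 1830 * 1.4^2 / (4.4 * 2 * 9.81) = 1.0387 m


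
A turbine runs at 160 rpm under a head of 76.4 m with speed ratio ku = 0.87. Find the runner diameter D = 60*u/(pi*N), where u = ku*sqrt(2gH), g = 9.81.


u = 0.87 * sqrt(2*9.81*76.4) = 33.6834 m/s
D = 60 * 33.6834 / (pi * 160) = 4.0207 m


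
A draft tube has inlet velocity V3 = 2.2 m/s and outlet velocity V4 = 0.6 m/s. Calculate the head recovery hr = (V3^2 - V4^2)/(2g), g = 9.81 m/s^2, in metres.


hr = (2.2^2 - 0.6^2) / (2*9.81) = 0.2283 m


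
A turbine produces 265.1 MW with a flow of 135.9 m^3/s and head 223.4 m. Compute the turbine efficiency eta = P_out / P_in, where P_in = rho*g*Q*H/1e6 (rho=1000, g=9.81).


P_in = 1000 * 9.81 * 135.9 * 223.4 / 1e6 = 297.8322 MW
eta = 265.1 / 297.8322 = 0.8901


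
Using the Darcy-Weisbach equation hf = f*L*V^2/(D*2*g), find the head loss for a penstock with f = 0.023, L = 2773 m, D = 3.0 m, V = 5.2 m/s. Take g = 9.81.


hf = 0.023 * 2773 * 5.2^2 / (3.0 * 2 * 9.81) = 29.2998 m


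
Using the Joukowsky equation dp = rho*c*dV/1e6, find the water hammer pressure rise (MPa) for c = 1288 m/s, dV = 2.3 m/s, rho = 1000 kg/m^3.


dp = 1000 * 1288 * 2.3 / 1e6 = 2.9624 MPa


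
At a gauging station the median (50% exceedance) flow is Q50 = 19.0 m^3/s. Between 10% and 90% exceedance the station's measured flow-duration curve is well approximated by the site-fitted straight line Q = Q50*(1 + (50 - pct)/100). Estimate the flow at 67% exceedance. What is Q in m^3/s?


Q = 19.0 * (1 + (50 - 67)/100) = 15.7700 m^3/s


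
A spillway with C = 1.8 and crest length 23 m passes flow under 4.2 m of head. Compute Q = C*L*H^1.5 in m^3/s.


Q = 1.8 * 23 * 4.2^1.5 = 356.3480 m^3/s


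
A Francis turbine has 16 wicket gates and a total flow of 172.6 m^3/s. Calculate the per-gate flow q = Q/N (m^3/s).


q = 172.6 / 16 = 10.7875 m^3/s


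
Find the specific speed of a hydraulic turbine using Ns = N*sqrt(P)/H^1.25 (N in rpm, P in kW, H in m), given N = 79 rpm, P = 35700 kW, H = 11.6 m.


Ns = 79 * 35700^0.5 / 11.6^1.25 = 697.2503


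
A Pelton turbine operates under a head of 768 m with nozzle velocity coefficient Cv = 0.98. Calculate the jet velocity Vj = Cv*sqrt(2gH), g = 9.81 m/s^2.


Vj = 0.98 * sqrt(2*9.81*768) = 120.2974 m/s


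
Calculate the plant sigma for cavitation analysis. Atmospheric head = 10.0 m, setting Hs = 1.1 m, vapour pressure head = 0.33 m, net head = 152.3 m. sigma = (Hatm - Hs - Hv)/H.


sigma = (10.0 - 1.1 - 0.33) / 152.3 = 0.0563


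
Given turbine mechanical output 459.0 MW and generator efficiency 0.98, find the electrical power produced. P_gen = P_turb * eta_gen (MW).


P_gen = 459.0 * 0.98 = 449.8200 MW


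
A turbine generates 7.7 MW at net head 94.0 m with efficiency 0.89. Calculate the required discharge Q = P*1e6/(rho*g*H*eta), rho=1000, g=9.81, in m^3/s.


Q = 7.7 * 1e6 / (1000 * 9.81 * 94.0 * 0.89) = 9.3822 m^3/s


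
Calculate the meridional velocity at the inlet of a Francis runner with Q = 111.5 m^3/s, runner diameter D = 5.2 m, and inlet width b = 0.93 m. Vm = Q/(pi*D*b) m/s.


Vm = 111.5 / (pi * 5.2 * 0.93) = 7.3390 m/s


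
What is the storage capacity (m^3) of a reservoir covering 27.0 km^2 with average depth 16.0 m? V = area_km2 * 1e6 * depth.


V = 27.0 * 1e6 * 16.0 = 4.3200e+08 m^3


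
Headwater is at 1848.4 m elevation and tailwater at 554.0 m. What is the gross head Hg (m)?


Hg = 1848.4 - 554.0 = 1294.4000 m


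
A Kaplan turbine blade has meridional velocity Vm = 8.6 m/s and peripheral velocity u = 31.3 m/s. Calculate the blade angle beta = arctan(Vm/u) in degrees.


beta = arctan(8.6 / 31.3) = 15.3635 degrees


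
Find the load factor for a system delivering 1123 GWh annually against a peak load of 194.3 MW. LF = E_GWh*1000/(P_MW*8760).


LF = 1123 * 1000 / (194.3 * 8760) = 0.6598


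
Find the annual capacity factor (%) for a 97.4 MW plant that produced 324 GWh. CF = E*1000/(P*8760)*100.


CF = 324 * 1000 / (97.4 * 8760) * 100 = 37.9736 %


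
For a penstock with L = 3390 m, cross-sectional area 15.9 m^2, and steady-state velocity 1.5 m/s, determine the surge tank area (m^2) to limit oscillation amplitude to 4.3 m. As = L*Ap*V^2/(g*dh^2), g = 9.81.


As = 3390 * 15.9 * 1.5^2 / (9.81 * 4.3^2) = 668.6109 m^2


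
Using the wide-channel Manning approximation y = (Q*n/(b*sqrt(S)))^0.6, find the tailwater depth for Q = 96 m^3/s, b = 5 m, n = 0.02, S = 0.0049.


y = (96 * 0.02 / (5 * 0.0049^0.5))^0.6 = 2.7768 m


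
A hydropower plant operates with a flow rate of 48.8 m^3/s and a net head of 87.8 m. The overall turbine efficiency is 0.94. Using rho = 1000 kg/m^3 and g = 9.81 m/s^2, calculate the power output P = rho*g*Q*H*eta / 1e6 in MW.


P = 1000 * 9.81 * 48.8 * 87.8 * 0.94 / 1e6 = 39.5104 MW


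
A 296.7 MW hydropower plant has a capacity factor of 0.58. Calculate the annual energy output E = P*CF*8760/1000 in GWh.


E = 296.7 * 0.58 * 8760 / 1000 = 1507.4734 GWh


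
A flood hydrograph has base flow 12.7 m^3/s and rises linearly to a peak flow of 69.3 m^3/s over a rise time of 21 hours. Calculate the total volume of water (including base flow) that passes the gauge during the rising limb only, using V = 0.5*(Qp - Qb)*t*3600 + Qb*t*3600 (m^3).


V = 0.5*(69.3 - 12.7)*21*3600 + 12.7*21*3600 = 3.0996e+06 m^3


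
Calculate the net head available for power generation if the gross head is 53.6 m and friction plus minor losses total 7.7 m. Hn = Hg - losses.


Hn = 53.6 - 7.7 = 45.9000 m


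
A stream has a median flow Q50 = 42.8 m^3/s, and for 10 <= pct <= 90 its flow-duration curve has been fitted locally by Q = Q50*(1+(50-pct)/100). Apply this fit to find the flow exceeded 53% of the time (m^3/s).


Q = 42.8 * (1 + (50 - 53)/100) = 41.5160 m^3/s


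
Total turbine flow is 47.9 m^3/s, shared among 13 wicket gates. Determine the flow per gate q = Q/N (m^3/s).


q = 47.9 / 13 = 3.6846 m^3/s


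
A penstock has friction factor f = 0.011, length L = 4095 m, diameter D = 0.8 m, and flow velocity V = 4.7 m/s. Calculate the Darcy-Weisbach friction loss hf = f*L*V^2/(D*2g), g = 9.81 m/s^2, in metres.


hf = 0.011 * 4095 * 4.7^2 / (0.8 * 2 * 9.81) = 63.3948 m


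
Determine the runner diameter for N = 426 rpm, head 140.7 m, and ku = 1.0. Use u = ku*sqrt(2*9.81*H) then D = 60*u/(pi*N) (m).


u = 1.0 * sqrt(2*9.81*140.7) = 52.5408 m/s
D = 60 * 52.5408 / (pi * 426) = 2.3555 m


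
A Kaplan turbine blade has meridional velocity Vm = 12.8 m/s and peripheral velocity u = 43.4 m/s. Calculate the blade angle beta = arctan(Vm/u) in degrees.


beta = arctan(12.8 / 43.4) = 16.4324 degrees


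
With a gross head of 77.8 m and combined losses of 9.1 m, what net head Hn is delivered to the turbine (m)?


Hn = 77.8 - 9.1 = 68.7000 m


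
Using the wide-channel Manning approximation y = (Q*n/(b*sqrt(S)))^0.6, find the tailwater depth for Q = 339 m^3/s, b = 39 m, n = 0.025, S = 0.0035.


y = (339 * 0.025 / (39 * 0.0035^0.5))^0.6 = 2.1829 m


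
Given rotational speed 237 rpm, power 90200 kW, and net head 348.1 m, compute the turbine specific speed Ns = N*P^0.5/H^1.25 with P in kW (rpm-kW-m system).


Ns = 237 * 90200^0.5 / 348.1^1.25 = 47.3393


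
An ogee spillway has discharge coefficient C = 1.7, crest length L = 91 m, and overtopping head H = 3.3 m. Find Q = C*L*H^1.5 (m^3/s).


Q = 1.7 * 91 * 3.3^1.5 = 927.3875 m^3/s


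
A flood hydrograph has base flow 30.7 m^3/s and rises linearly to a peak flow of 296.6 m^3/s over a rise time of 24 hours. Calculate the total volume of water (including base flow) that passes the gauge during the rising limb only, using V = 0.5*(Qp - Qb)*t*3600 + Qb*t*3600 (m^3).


V = 0.5*(296.6 - 30.7)*24*3600 + 30.7*24*3600 = 1.4139e+07 m^3


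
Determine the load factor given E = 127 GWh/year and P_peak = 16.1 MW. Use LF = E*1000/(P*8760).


LF = 127 * 1000 / (16.1 * 8760) = 0.9005


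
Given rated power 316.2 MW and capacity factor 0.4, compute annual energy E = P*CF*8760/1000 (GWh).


E = 316.2 * 0.4 * 8760 / 1000 = 1107.9648 GWh


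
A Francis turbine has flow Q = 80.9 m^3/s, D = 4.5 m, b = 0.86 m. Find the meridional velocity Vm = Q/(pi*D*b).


Vm = 80.9 / (pi * 4.5 * 0.86) = 6.6541 m/s


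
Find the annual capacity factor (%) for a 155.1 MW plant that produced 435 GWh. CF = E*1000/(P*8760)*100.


CF = 435 * 1000 / (155.1 * 8760) * 100 = 32.0165 %


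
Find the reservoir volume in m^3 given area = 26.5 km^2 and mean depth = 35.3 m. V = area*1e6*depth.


V = 26.5 * 1e6 * 35.3 = 9.3545e+08 m^3


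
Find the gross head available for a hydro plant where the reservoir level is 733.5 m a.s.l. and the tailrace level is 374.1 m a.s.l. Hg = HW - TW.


Hg = 733.5 - 374.1 = 359.4000 m


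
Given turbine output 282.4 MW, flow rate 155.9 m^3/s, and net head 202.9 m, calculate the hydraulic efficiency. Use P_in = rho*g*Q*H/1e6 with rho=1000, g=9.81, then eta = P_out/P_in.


P_in = 1000 * 9.81 * 155.9 * 202.9 / 1e6 = 310.3110 MW
eta = 282.4 / 310.3110 = 0.9101


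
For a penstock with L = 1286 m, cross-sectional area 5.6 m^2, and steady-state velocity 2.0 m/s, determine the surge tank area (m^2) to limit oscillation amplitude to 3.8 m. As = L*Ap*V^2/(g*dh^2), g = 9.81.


As = 1286 * 5.6 * 2.0^2 / (9.81 * 3.8^2) = 203.3540 m^2


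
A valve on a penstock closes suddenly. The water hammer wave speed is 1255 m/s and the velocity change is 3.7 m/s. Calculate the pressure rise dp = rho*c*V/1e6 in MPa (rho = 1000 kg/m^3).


dp = 1000 * 1255 * 3.7 / 1e6 = 4.6435 MPa


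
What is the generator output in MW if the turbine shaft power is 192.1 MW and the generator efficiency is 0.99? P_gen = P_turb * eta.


P_gen = 192.1 * 0.99 = 190.1790 MW


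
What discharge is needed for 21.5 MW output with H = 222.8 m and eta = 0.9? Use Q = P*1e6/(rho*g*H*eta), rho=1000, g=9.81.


Q = 21.5 * 1e6 / (1000 * 9.81 * 222.8 * 0.9) = 10.9298 m^3/s


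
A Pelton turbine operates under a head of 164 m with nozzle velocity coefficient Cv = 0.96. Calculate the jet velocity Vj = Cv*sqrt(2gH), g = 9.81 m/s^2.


Vj = 0.96 * sqrt(2*9.81*164) = 54.4556 m/s


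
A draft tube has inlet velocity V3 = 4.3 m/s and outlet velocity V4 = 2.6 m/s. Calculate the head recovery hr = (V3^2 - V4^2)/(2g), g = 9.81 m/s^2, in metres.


hr = (4.3^2 - 2.6^2) / (2*9.81) = 0.5979 m


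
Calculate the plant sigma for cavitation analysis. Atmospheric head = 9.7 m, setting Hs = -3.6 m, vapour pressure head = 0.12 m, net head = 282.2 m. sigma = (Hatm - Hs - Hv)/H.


sigma = (9.7 - (-3.6) - 0.12) / 282.2 = 0.0467


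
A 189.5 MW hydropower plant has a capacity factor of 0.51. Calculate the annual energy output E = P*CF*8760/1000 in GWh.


E = 189.5 * 0.51 * 8760 / 1000 = 846.6102 GWh


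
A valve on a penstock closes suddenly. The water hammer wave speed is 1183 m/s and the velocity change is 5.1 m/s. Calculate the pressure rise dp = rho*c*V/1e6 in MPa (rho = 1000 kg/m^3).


dp = 1000 * 1183 * 5.1 / 1e6 = 6.0333 MPa


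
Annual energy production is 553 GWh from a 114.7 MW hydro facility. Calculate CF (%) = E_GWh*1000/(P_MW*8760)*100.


CF = 553 * 1000 / (114.7 * 8760) * 100 = 55.0374 %


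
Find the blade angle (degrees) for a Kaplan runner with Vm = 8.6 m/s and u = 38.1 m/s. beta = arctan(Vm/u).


beta = arctan(8.6 / 38.1) = 12.7197 degrees


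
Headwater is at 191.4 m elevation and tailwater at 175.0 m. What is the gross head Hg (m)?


Hg = 191.4 - 175.0 = 16.4000 m


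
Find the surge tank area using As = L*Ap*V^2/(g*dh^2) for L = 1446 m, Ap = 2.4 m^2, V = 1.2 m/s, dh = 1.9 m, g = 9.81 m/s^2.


As = 1446 * 2.4 * 1.2^2 / (9.81 * 1.9^2) = 141.1126 m^2


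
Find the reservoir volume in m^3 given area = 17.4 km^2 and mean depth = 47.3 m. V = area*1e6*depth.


V = 17.4 * 1e6 * 47.3 = 8.2302e+08 m^3


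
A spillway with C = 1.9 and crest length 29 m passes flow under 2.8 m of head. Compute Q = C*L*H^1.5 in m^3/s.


Q = 1.9 * 29 * 2.8^1.5 = 258.1598 m^3/s


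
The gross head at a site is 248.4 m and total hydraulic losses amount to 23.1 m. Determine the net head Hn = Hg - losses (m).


Hn = 248.4 - 23.1 = 225.3000 m


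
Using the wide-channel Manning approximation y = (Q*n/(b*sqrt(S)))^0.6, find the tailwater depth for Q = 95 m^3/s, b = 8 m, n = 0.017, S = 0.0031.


y = (95 * 0.017 / (8 * 0.0031^0.5))^0.6 = 2.1659 m


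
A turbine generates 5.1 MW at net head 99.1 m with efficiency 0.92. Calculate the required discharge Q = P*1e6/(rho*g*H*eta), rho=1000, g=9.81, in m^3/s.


Q = 5.1 * 1e6 / (1000 * 9.81 * 99.1 * 0.92) = 5.7022 m^3/s


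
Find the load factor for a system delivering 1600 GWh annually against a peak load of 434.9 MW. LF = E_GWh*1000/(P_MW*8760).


LF = 1600 * 1000 / (434.9 * 8760) = 0.4200


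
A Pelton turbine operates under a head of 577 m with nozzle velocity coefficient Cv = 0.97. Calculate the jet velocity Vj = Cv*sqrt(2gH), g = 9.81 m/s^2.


Vj = 0.97 * sqrt(2*9.81*577) = 103.2070 m/s


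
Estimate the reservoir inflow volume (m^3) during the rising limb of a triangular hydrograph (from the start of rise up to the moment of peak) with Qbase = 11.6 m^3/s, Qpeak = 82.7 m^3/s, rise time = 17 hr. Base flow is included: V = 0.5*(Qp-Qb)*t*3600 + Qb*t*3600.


V = 0.5*(82.7 - 11.6)*17*3600 + 11.6*17*3600 = 2.8856e+06 m^3


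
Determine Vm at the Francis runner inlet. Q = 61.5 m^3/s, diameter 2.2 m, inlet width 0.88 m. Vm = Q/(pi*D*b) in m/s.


Vm = 61.5 / (pi * 2.2 * 0.88) = 10.1116 m/s


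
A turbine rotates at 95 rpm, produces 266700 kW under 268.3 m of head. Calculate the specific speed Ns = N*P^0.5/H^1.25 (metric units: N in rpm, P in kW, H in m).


Ns = 95 * 266700^0.5 / 268.3^1.25 = 45.1814


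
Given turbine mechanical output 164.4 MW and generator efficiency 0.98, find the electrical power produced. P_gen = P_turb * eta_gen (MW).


P_gen = 164.4 * 0.98 = 161.1120 MW


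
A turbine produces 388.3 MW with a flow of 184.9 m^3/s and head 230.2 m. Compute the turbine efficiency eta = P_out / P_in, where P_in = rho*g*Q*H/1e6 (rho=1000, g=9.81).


P_in = 1000 * 9.81 * 184.9 * 230.2 / 1e6 = 417.5526 MW
eta = 388.3 / 417.5526 = 0.9299


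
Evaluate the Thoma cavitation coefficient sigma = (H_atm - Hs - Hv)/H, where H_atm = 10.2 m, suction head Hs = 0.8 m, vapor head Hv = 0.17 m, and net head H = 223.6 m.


sigma = (10.2 - 0.8 - 0.17) / 223.6 = 0.0413


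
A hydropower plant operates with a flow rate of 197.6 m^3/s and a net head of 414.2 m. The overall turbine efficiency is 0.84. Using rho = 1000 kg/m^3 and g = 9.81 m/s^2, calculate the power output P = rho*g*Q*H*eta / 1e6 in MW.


P = 1000 * 9.81 * 197.6 * 414.2 * 0.84 / 1e6 = 674.4431 MW


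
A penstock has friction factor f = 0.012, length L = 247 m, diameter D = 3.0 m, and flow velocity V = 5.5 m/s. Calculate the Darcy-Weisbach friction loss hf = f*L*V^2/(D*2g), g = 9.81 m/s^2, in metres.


hf = 0.012 * 247 * 5.5^2 / (3.0 * 2 * 9.81) = 1.5233 m


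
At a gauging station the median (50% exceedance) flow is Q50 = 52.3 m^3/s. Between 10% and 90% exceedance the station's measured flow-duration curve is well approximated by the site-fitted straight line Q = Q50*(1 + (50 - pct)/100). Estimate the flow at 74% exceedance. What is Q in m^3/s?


Q = 52.3 * (1 + (50 - 74)/100) = 39.7480 m^3/s


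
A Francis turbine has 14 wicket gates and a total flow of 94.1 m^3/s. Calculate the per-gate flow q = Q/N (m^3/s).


q = 94.1 / 14 = 6.7214 m^3/s


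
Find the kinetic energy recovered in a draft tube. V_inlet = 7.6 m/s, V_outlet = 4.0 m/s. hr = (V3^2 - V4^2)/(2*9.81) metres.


hr = (7.6^2 - 4.0^2) / (2*9.81) = 2.1284 m


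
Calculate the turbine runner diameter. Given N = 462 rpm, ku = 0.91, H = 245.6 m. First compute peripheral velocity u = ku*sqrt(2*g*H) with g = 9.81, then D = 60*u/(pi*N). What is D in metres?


u = 0.91 * sqrt(2*9.81*245.6) = 63.1692 m/s
D = 60 * 63.1692 / (pi * 462) = 2.6113 m


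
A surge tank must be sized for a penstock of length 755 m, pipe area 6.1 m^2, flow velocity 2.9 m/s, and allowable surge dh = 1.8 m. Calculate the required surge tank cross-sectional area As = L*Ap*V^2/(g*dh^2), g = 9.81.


As = 755 * 6.1 * 2.9^2 / (9.81 * 1.8^2) = 1218.5932 m^2


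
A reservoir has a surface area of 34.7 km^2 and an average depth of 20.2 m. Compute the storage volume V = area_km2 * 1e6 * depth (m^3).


V = 34.7 * 1e6 * 20.2 = 7.0094e+08 m^3


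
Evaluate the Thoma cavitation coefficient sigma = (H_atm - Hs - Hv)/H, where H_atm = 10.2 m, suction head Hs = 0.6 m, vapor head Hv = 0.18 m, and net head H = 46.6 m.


sigma = (10.2 - 0.6 - 0.18) / 46.6 = 0.2021


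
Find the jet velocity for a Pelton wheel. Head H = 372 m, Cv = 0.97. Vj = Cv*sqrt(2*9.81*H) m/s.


Vj = 0.97 * sqrt(2*9.81*372) = 82.8691 m/s


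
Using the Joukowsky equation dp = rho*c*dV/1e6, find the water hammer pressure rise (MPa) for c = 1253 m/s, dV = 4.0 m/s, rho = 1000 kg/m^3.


dp = 1000 * 1253 * 4.0 / 1e6 = 5.0120 MPa


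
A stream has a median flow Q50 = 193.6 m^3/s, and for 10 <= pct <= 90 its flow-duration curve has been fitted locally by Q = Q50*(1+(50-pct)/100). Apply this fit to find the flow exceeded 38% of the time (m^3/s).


Q = 193.6 * (1 + (50 - 38)/100) = 216.8320 m^3/s


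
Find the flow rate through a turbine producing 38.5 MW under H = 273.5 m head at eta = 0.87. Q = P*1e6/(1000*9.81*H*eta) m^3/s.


Q = 38.5 * 1e6 / (1000 * 9.81 * 273.5 * 0.87) = 16.4936 m^3/s


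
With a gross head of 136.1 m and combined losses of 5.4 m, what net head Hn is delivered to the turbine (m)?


Hn = 136.1 - 5.4 = 130.7000 m


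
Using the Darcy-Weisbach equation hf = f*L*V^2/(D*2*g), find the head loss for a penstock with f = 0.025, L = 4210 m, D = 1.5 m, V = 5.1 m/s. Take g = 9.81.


hf = 0.025 * 4210 * 5.1^2 / (1.5 * 2 * 9.81) = 93.0191 m


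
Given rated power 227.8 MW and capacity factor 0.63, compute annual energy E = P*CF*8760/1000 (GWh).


E = 227.8 * 0.63 * 8760 / 1000 = 1257.1826 GWh


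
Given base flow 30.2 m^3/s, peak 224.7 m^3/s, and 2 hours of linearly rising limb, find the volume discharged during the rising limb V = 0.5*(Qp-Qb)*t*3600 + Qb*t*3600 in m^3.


V = 0.5*(224.7 - 30.2)*2*3600 + 30.2*2*3600 = 917640.0000 m^3


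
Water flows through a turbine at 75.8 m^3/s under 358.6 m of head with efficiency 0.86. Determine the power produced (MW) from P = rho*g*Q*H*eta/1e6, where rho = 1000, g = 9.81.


P = 1000 * 9.81 * 75.8 * 358.6 * 0.86 / 1e6 = 229.3226 MW


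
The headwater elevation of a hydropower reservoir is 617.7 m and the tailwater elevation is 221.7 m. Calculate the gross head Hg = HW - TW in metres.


Hg = 617.7 - 221.7 = 396.0000 m


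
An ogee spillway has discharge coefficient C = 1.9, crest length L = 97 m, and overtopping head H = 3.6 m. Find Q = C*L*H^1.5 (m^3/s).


Q = 1.9 * 97 * 3.6^1.5 = 1258.8648 m^3/s


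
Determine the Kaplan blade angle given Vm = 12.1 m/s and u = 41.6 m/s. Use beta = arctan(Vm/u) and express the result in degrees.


beta = arctan(12.1 / 41.6) = 16.2179 degrees


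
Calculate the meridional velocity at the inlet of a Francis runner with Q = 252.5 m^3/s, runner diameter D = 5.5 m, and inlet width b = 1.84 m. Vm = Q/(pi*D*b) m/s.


Vm = 252.5 / (pi * 5.5 * 1.84) = 7.9420 m/s


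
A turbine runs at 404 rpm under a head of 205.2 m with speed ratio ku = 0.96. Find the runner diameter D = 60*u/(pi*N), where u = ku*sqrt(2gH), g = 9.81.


u = 0.96 * sqrt(2*9.81*205.2) = 60.9129 m/s
D = 60 * 60.9129 / (pi * 404) = 2.8796 m


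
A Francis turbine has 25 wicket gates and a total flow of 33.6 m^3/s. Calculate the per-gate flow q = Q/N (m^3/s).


q = 33.6 / 25 = 1.3440 m^3/s


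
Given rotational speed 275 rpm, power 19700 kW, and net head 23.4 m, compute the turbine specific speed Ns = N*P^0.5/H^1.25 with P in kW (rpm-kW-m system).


Ns = 275 * 19700^0.5 / 23.4^1.25 = 749.9736


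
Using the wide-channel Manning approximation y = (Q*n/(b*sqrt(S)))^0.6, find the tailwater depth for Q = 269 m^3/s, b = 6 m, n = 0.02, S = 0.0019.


y = (269 * 0.02 / (6 * 0.0019^0.5))^0.6 = 6.1369 m


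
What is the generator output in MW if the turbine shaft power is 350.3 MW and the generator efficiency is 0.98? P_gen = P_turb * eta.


P_gen = 350.3 * 0.98 = 343.2940 MW


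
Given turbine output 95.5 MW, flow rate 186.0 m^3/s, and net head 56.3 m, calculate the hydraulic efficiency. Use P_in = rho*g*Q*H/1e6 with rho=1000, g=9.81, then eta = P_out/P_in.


P_in = 1000 * 9.81 * 186.0 * 56.3 / 1e6 = 102.7284 MW
eta = 95.5 / 102.7284 = 0.9296


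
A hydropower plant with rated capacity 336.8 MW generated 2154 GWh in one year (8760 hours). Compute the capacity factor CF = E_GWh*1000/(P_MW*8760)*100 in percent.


CF = 2154 * 1000 / (336.8 * 8760) * 100 = 73.0078 %


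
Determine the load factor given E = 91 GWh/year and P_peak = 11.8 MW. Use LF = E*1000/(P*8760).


LF = 91 * 1000 / (11.8 * 8760) = 0.8803


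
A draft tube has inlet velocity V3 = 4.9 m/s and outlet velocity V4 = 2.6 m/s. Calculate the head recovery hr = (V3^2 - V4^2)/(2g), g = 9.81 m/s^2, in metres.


hr = (4.9^2 - 2.6^2) / (2*9.81) = 0.8792 m


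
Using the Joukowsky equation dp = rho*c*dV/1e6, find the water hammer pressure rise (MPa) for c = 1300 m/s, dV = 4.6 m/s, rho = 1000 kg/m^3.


dp = 1000 * 1300 * 4.6 / 1e6 = 5.9800 MPa


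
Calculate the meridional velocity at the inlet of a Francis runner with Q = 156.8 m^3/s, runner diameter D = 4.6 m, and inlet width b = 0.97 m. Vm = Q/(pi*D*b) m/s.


Vm = 156.8 / (pi * 4.6 * 0.97) = 11.1858 m/s


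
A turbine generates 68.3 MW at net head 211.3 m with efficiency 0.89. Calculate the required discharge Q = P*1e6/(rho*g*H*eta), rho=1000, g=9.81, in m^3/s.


Q = 68.3 * 1e6 / (1000 * 9.81 * 211.3 * 0.89) = 37.0222 m^3/s


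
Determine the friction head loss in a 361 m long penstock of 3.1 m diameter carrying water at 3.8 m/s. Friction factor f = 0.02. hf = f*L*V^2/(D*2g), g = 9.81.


hf = 0.02 * 361 * 3.8^2 / (3.1 * 2 * 9.81) = 1.7141 m


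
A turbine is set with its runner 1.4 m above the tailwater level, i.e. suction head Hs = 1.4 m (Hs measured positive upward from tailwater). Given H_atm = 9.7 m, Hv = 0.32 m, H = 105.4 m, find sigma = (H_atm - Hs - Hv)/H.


sigma = (9.7 - 1.4 - 0.32) / 105.4 = 0.0757


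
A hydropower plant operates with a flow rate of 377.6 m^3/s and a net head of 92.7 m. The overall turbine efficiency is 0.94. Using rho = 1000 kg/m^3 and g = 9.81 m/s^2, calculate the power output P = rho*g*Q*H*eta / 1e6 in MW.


P = 1000 * 9.81 * 377.6 * 92.7 * 0.94 / 1e6 = 322.7815 MW


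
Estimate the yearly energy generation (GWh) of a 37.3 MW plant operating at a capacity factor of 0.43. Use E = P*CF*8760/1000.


E = 37.3 * 0.43 * 8760 / 1000 = 140.5016 GWh


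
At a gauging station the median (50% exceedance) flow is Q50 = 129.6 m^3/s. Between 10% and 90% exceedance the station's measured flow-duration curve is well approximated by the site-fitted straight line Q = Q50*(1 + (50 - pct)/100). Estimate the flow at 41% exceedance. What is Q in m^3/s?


Q = 129.6 * (1 + (50 - 41)/100) = 141.2640 m^3/s


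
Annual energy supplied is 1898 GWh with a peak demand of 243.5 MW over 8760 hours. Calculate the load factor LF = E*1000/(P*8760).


LF = 1898 * 1000 / (243.5 * 8760) = 0.8898


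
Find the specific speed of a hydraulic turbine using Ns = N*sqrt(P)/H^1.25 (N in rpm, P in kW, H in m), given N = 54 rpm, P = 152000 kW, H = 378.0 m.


Ns = 54 * 152000^0.5 / 378.0^1.25 = 12.6314


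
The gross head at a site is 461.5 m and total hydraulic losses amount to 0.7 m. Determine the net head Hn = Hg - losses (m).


Hn = 461.5 - 0.7 = 460.8000 m


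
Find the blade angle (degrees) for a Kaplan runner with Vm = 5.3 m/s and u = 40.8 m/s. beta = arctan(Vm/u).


beta = arctan(5.3 / 40.8) = 7.4014 degrees


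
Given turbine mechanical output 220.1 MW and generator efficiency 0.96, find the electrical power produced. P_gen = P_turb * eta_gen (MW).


P_gen = 220.1 * 0.96 = 211.2960 MW


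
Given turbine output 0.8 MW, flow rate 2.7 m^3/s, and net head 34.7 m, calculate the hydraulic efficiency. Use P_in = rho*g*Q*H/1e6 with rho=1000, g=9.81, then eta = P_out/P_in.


P_in = 1000 * 9.81 * 2.7 * 34.7 / 1e6 = 0.9191 MW
eta = 0.8 / 0.9191 = 0.8704


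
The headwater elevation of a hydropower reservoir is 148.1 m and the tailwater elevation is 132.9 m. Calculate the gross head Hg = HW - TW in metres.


Hg = 148.1 - 132.9 = 15.2000 m


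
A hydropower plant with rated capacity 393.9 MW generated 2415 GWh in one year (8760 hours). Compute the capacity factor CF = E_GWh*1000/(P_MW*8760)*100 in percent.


CF = 2415 * 1000 / (393.9 * 8760) * 100 = 69.9886 %


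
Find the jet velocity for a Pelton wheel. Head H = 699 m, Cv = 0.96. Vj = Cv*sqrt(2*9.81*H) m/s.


Vj = 0.96 * sqrt(2*9.81*699) = 112.4241 m/s


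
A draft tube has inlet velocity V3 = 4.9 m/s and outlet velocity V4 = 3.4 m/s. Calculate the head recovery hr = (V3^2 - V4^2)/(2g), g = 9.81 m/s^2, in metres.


hr = (4.9^2 - 3.4^2) / (2*9.81) = 0.6346 m


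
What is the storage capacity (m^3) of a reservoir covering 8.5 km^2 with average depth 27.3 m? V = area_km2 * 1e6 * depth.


V = 8.5 * 1e6 * 27.3 = 2.3205e+08 m^3


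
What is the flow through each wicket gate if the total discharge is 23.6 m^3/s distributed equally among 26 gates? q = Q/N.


q = 23.6 / 26 = 0.9077 m^3/s


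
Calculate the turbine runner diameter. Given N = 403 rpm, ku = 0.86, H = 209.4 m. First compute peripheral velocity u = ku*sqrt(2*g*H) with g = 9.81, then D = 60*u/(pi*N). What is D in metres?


u = 0.86 * sqrt(2*9.81*209.4) = 55.1234 m/s
D = 60 * 55.1234 / (pi * 403) = 2.6124 m


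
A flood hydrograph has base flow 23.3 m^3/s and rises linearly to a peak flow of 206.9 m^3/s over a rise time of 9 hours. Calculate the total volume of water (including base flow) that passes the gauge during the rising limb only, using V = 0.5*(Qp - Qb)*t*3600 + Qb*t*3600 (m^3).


V = 0.5*(206.9 - 23.3)*9*3600 + 23.3*9*3600 = 3.7292e+06 m^3


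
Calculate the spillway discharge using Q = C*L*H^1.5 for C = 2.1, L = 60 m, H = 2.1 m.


Q = 2.1 * 60 * 2.1^1.5 = 383.4418 m^3/s


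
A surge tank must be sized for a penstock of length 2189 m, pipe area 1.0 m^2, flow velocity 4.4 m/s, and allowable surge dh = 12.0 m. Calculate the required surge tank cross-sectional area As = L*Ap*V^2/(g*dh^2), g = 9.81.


As = 2189 * 1.0 * 4.4^2 / (9.81 * 12.0^2) = 29.9999 m^2


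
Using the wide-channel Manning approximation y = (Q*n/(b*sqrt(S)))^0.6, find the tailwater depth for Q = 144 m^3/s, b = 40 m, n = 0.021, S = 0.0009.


y = (144 * 0.021 / (40 * 0.0009^0.5))^0.6 = 1.7412 m


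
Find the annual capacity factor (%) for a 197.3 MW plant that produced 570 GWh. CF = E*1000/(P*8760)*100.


CF = 570 * 1000 / (197.3 * 8760) * 100 = 32.9795 %


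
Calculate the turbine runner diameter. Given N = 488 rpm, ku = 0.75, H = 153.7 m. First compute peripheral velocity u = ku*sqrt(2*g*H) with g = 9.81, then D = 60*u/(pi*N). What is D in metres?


u = 0.75 * sqrt(2*9.81*153.7) = 41.1858 m/s
D = 60 * 41.1858 / (pi * 488) = 1.6119 m


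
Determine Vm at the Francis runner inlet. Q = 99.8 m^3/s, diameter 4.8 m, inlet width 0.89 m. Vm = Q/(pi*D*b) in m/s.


Vm = 99.8 / (pi * 4.8 * 0.89) = 7.4362 m/s


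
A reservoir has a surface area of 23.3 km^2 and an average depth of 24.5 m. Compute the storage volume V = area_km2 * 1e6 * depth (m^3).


V = 23.3 * 1e6 * 24.5 = 5.7085e+08 m^3


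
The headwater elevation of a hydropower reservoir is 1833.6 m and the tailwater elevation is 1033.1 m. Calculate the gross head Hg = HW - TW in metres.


Hg = 1833.6 - 1033.1 = 800.5000 m


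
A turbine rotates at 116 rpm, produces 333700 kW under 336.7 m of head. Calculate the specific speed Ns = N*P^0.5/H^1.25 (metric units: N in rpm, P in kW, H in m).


Ns = 116 * 333700^0.5 / 336.7^1.25 = 46.4603


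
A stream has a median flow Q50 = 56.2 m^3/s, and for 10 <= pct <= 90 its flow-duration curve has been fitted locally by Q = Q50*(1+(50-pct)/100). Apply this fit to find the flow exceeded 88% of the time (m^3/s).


Q = 56.2 * (1 + (50 - 88)/100) = 34.8440 m^3/s


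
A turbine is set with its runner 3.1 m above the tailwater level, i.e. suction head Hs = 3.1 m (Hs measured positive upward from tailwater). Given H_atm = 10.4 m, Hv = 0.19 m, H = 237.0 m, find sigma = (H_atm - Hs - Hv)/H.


sigma = (10.4 - 3.1 - 0.19) / 237.0 = 0.0300


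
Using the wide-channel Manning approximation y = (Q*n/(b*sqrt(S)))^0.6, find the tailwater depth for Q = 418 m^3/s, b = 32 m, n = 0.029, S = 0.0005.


y = (418 * 0.029 / (32 * 0.0005^0.5))^0.6 = 5.4621 m


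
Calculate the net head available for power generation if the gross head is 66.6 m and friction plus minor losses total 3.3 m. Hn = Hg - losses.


Hn = 66.6 - 3.3 = 63.3000 m


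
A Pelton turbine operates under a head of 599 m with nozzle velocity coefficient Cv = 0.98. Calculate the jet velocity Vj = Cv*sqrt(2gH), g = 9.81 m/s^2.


Vj = 0.98 * sqrt(2*9.81*599) = 106.2402 m/s


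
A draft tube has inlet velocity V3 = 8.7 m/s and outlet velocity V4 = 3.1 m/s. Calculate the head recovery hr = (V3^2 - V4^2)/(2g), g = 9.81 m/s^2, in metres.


hr = (8.7^2 - 3.1^2) / (2*9.81) = 3.3680 m


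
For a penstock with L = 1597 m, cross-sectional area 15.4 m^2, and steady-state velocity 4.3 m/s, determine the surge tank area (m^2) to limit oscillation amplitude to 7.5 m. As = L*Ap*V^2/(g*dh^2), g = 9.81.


As = 1597 * 15.4 * 4.3^2 / (9.81 * 7.5^2) = 824.0831 m^2


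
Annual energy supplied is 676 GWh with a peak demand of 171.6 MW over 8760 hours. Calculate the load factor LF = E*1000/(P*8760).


LF = 676 * 1000 / (171.6 * 8760) = 0.4497


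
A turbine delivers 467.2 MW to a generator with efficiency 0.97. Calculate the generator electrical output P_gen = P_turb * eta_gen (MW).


P_gen = 467.2 * 0.97 = 453.1840 MW


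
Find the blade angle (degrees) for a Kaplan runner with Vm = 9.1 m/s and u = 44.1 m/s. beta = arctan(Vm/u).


beta = arctan(9.1 / 44.1) = 11.6593 degrees


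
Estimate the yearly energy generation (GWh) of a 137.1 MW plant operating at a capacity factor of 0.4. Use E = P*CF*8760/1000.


E = 137.1 * 0.4 * 8760 / 1000 = 480.3984 GWh


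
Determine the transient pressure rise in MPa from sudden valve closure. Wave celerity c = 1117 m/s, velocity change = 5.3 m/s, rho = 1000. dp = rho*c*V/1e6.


dp = 1000 * 1117 * 5.3 / 1e6 = 5.9201 MPa


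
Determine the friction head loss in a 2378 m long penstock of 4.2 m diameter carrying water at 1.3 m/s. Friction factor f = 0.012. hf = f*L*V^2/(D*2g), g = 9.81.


hf = 0.012 * 2378 * 1.3^2 / (4.2 * 2 * 9.81) = 0.5852 m


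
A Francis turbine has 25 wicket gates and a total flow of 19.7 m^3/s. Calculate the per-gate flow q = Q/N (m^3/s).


q = 19.7 / 25 = 0.7880 m^3/s


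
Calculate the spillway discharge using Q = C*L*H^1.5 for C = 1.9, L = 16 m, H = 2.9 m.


Q = 1.9 * 16 * 2.9^1.5 = 150.1311 m^3/s


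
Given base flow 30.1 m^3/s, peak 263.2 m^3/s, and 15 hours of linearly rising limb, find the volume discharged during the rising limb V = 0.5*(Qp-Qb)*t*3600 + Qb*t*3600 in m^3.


V = 0.5*(263.2 - 30.1)*15*3600 + 30.1*15*3600 = 7.9191e+06 m^3


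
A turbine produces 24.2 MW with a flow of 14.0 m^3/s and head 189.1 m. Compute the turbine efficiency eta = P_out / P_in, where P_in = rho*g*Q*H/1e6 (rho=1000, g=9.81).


P_in = 1000 * 9.81 * 14.0 * 189.1 / 1e6 = 25.9710 MW
eta = 24.2 / 25.9710 = 0.9318


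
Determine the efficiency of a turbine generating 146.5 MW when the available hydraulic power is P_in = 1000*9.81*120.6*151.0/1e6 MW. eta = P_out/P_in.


P_in = 1000 * 9.81 * 120.6 * 151.0 / 1e6 = 178.6460 MW
eta = 146.5 / 178.6460 = 0.8201


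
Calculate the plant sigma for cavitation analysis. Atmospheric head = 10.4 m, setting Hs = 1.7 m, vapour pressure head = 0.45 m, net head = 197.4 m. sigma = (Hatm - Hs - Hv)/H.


sigma = (10.4 - 1.7 - 0.45) / 197.4 = 0.0418


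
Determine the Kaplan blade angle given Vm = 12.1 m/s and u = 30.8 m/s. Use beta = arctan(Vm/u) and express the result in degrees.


beta = arctan(12.1 / 30.8) = 21.4477 degrees


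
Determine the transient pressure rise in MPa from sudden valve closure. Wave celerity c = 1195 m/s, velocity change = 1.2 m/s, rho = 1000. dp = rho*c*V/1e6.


dp = 1000 * 1195 * 1.2 / 1e6 = 1.4340 MPa


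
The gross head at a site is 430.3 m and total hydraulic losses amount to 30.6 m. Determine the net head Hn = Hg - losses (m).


Hn = 430.3 - 30.6 = 399.7000 m


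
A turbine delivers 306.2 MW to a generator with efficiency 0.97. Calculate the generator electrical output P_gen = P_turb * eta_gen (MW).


P_gen = 306.2 * 0.97 = 297.0140 MW


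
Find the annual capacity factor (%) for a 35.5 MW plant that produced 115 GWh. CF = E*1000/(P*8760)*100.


CF = 115 * 1000 / (35.5 * 8760) * 100 = 36.9799 %
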